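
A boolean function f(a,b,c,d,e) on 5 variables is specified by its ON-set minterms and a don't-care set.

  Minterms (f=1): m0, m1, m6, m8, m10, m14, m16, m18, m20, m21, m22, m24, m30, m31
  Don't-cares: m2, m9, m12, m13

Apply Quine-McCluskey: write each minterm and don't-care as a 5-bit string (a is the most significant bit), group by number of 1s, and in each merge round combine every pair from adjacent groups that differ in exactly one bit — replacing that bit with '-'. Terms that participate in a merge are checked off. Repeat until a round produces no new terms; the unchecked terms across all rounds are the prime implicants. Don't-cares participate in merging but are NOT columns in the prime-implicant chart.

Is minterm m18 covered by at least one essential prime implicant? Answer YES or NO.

size-2^0 implicants → 00000(✓)  00001(✓)  00010(✓)  00110(✓)  01000(✓)  01001(✓)  01010(✓)  01100(✓)  01101(✓)  01110(✓)  10000(✓)  10010(✓)  10100(✓)  10101(✓)  10110(✓)  11000(✓)  11110(✓)  11111(✓)
size-2^1 implicants → -0000(✓)  -0010(✓)  -0110(✓)  -1000(✓)  -1110(✓)  0-000(✓)  0-001(✓)  0-010(✓)  0-110(✓)  00-10(✓)  000-0(✓)  0000-(✓)  01-00(✓)  01-01(✓)  01-10(✓)  010-0(✓)  0100-(✓)  011-0(✓)  0110-(✓)  1-000(✓)  1-110(✓)  10-00(✓)  10-10(✓)  100-0(✓)  101-0(✓)  1010-  1111-
size-2^2 implicants → --000  --110  -0-10  -00-0  0--10  0-0-0  0-00-  01--0  01-0-  10--0
Unchecked terms (primes): --000, --110, -0-10, -00-0, 0--10, 0-0-0, 0-00-, 01--0, 01-0-, 10--0, 1010-, 1111-
Minterm coverage:
  m0 ⊆ --000,-00-0,0-0-0,0-00-
  m1 ⊆ 0-00- [E]
  m6 ⊆ --110,-0-10,0--10
  m8 ⊆ --000,0-0-0,0-00-,01--0,01-0-
  m10 ⊆ 0--10,0-0-0,01--0
  m14 ⊆ --110,0--10,01--0
  m16 ⊆ --000,-00-0,10--0
  m18 ⊆ -0-10,-00-0,10--0
  m20 ⊆ 10--0,1010-
  m21 ⊆ 1010- [E]
  m22 ⊆ --110,-0-10,10--0
  m24 ⊆ --000 [E]
  m30 ⊆ --110,1111-
  m31 ⊆ 1111- [E]
E = {--000, 0-00-, 1010-, 1111-}

NO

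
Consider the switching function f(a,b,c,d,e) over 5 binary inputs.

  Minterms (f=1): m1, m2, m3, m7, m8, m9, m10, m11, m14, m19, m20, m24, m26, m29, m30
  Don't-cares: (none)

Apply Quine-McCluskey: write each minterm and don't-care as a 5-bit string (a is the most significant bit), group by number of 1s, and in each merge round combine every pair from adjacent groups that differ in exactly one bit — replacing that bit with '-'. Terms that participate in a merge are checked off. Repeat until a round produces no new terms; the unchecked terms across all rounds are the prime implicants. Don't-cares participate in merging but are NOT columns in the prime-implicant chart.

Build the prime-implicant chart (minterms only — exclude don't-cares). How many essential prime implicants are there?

[col 0] 00001*, 00010*, 00011*, 00111*, 01000*, 01001*, 01010*, 01011*, 01110*, 10011*, 10100, 11000*, 11010*, 11101, 11110*
[col 1] -0011, -1000*, -1010*, -1110*, 0-001*, 0-010*, 0-011*, 00-11, 000-1*, 0001-*, 01-10*, 010-0*, 010-1*, 0100-*, 0101-*, 11-10*, 110-0*
[col 2] -1-10, -10-0, 0-0-1, 0-01-, 010--
Prime implicants: -0011, -1-10, -10-0, 0-0-1, 0-01-, 00-11, 010--, 10100, 11101
PI chart (minterm → PIs covering it):
  1 | 0-0-1  (sole → essential)
  2 | 0-01-  (sole → essential)
  3 | -0011,0-0-1,0-01-,00-11
  7 | 00-11  (sole → essential)
  8 | -10-0,010--
  9 | 0-0-1,010--
  10 | -1-10,-10-0,0-01-,010--
  11 | 0-0-1,0-01-,010--
  14 | -1-10  (sole → essential)
  19 | -0011  (sole → essential)
  20 | 10100  (sole → essential)
  24 | -10-0  (sole → essential)
  26 | -1-10,-10-0
  29 | 11101  (sole → essential)
  30 | -1-10  (sole → essential)
Essential prime implicants: -0011, -1-10, -10-0, 0-0-1, 0-01-, 00-11, 10100, 11101

8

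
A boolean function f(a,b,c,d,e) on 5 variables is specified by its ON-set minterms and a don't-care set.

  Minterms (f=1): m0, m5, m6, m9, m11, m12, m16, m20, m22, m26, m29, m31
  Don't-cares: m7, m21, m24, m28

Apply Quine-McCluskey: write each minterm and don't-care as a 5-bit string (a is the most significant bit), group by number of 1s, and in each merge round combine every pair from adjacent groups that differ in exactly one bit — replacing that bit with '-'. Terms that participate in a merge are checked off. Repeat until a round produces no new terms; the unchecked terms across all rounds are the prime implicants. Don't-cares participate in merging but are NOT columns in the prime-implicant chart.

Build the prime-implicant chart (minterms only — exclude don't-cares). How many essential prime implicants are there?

5

[col 0] 00000*, 00101*, 00110*, 00111*, 01001*, 01011*, 01100*, 10000*, 10100*, 10101*, 10110*, 11000*, 11010*, 11100*, 11101*, 11111*
[col 1] -0000, -0101, -0110, -1100, 001-1, 0011-, 010-1, 1-000*, 1-100*, 1-101*, 10-00*, 101-0, 1010-*, 11-00*, 110-0, 111-1, 1110-*
[col 2] 1--00, 1-10-
Prime implicants: -0000, -0101, -0110, -1100, 001-1, 0011-, 010-1, 1--00, 1-10-, 101-0, 110-0, 111-1
PI chart (minterm → PIs covering it):
  0 | -0000  (sole → essential)
  5 | -0101,001-1
  6 | -0110,0011-
  9 | 010-1  (sole → essential)
  11 | 010-1  (sole → essential)
  12 | -1100  (sole → essential)
  16 | -0000,1--00
  20 | 1--00,1-10-,101-0
  22 | -0110,101-0
  26 | 110-0  (sole → essential)
  29 | 1-10-,111-1
  31 | 111-1  (sole → essential)
Essential prime implicants: -0000, -1100, 010-1, 110-0, 111-1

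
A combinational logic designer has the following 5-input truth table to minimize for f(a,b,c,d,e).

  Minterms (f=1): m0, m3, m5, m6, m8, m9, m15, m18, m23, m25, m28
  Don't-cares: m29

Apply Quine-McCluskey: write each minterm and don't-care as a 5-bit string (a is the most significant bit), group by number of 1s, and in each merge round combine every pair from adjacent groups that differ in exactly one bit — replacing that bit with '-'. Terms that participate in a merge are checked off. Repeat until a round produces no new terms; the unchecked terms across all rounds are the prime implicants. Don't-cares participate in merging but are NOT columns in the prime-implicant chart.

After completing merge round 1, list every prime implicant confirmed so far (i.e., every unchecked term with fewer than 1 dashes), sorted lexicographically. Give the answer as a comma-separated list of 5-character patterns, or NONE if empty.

Round 0: 00000✓ 00011 00101 00110 01000✓ 01001✓ 01111 10010 10111 11001✓ 11100✓ 11101✓
Round 1: -1001 0-000 0100- 11-01 1110-
PIs = {-1001, 0-000, 00011, 00101, 00110, 0100-, 01111, 10010, 10111, 11-01, 1110-}

00011, 00101, 00110, 01111, 10010, 10111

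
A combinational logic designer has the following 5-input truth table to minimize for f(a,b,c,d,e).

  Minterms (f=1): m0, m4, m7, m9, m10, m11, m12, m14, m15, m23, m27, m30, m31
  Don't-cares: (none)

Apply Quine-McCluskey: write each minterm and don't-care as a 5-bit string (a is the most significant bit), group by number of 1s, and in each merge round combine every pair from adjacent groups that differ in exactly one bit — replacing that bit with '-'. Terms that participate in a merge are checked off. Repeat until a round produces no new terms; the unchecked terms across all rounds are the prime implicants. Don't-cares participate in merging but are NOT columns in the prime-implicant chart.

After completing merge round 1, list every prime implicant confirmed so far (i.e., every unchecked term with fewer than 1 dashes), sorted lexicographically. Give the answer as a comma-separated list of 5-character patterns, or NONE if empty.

NONE

[col 0] 00000*, 00100*, 00111*, 01001*, 01010*, 01011*, 01100*, 01110*, 01111*, 10111*, 11011*, 11110*, 11111*
[col 1] -0111*, -1011*, -1110*, -1111*, 0-100, 0-111*, 00-00, 01-10*, 01-11*, 010-1, 0101-*, 011-0, 0111-*, 1-111*, 11-11*, 1111-*
[col 2] --111, -1-11, -111-, 01-1-
Prime implicants: --111, -1-11, -111-, 0-100, 00-00, 01-1-, 010-1, 011-0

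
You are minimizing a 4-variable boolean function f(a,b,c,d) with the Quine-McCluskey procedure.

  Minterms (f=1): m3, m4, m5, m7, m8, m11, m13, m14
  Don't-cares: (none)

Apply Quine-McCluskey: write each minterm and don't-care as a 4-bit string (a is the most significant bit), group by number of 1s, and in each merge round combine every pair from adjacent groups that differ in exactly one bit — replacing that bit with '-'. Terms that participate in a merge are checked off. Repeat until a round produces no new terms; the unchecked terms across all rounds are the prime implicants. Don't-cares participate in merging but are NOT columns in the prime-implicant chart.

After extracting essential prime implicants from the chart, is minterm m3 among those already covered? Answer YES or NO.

Round 0: 0011✓ 0100✓ 0101✓ 0111✓ 1000 1011✓ 1101✓ 1110
Round 1: -011 -101 0-11 01-1 010-
PIs = {-011, -101, 0-11, 01-1, 010-, 1000, 1110}
Coverage chart:
  m3: -011,0-11
  m4: 010- ←essential
  m5: -101,01-1,010-
  m7: 0-11,01-1
  m8: 1000 ←essential
  m11: -011 ←essential
  m13: -101 ←essential
  m14: 1110 ←essential
Essential: -011, -101, 010-, 1000, 1110

YES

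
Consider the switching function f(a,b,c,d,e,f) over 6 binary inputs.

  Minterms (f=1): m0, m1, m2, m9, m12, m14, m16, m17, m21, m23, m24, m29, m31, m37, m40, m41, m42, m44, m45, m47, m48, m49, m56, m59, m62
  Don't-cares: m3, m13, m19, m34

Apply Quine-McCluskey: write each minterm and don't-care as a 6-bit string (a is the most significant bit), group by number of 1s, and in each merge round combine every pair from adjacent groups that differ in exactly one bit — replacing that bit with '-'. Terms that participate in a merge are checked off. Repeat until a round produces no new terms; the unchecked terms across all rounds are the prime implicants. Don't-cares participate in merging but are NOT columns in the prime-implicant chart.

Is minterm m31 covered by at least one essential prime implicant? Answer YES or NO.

YES

size-2^0 implicants → 000000(✓)  000001(✓)  000010(✓)  000011(✓)  001001(✓)  001100(✓)  001101(✓)  001110(✓)  010000(✓)  010001(✓)  010011(✓)  010101(✓)  010111(✓)  011000(✓)  011101(✓)  011111(✓)  100010(✓)  100101(✓)  101000(✓)  101001(✓)  101010(✓)  101100(✓)  101101(✓)  101111(✓)  110000(✓)  110001(✓)  111000(✓)  111011  111110
size-2^1 implicants → -00010  -01001(✓)  -01100(✓)  -01101(✓)  -10000(✓)  -10001(✓)  -11000(✓)  0-0000(✓)  0-0001(✓)  0-0011(✓)  0-1101  00-001  0000-0(✓)  0000-1(✓)  00000-(✓)  00001-(✓)  001-01(✓)  0011-0  00110-(✓)  01-000(✓)  01-101(✓)  01-111(✓)  010-01(✓)  010-11(✓)  0100-1(✓)  01000-(✓)  0101-1(✓)  0111-1(✓)  1-1000  10-010  10-101  101-00(✓)  101-01(✓)  1010-0  10100-(✓)  1011-1  10110-(✓)  11-000(✓)  11000-(✓)
size-2^2 implicants → -01-01  -0110-  -1-000  -1000-  0-00-1  0-000-  0000--  01-1-1  010--1  101-0-
Unchecked terms (primes): -00010, -01-01, -0110-, -1-000, -1000-, 0-00-1, 0-000-, 0-1101, 00-001, 0000--, 0011-0, 01-1-1, 010--1, 1-1000, 10-010, 10-101, 101-0-, 1010-0, 1011-1, 111011, 111110
Minterm coverage:
  m0 ⊆ 0-000-,0000--
  m1 ⊆ 0-00-1,0-000-,00-001,0000--
  m2 ⊆ -00010,0000--
  m9 ⊆ -01-01,00-001
  m12 ⊆ -0110-,0011-0
  m14 ⊆ 0011-0 [E]
  m16 ⊆ -1-000,-1000-,0-000-
  m17 ⊆ -1000-,0-00-1,0-000-,010--1
  m21 ⊆ 01-1-1,010--1
  m23 ⊆ 01-1-1,010--1
  m24 ⊆ -1-000 [E]
  m29 ⊆ 0-1101,01-1-1
  m31 ⊆ 01-1-1 [E]
  m37 ⊆ 10-101 [E]
  m40 ⊆ 1-1000,101-0-,1010-0
  m41 ⊆ -01-01,101-0-
  m42 ⊆ 10-010,1010-0
  m44 ⊆ -0110-,101-0-
  m45 ⊆ -01-01,-0110-,10-101,101-0-,1011-1
  m47 ⊆ 1011-1 [E]
  m48 ⊆ -1-000,-1000-
  m49 ⊆ -1000- [E]
  m56 ⊆ -1-000,1-1000
  m59 ⊆ 111011 [E]
  m62 ⊆ 111110 [E]
E = {-1-000, -1000-, 0011-0, 01-1-1, 10-101, 1011-1, 111011, 111110}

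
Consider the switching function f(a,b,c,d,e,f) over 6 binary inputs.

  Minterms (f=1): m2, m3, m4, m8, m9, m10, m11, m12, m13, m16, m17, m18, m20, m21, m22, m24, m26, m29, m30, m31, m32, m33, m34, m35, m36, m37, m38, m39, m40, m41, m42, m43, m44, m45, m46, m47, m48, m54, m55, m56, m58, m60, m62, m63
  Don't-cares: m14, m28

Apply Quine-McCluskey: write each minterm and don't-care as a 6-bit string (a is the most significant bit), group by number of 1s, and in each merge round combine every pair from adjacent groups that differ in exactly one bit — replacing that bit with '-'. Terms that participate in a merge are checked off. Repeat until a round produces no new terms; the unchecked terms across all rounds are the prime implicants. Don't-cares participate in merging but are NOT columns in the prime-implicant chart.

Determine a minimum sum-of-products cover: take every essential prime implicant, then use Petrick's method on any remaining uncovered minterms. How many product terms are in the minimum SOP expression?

size-2^0 implicants → 000010(✓)  000011(✓)  000100(✓)  001000(✓)  001001(✓)  001010(✓)  001011(✓)  001100(✓)  001101(✓)  001110(✓)  010000(✓)  010001(✓)  010010(✓)  010100(✓)  010101(✓)  010110(✓)  011000(✓)  011010(✓)  011100(✓)  011101(✓)  011110(✓)  011111(✓)  100000(✓)  100001(✓)  100010(✓)  100011(✓)  100100(✓)  100101(✓)  100110(✓)  100111(✓)  101000(✓)  101001(✓)  101010(✓)  101011(✓)  101100(✓)  101101(✓)  101110(✓)  101111(✓)  110000(✓)  110110(✓)  110111(✓)  111000(✓)  111010(✓)  111100(✓)  111110(✓)  111111(✓)
size-2^1 implicants → -00010(✓)  -00011(✓)  -00100(✓)  -01000(✓)  -01001(✓)  -01010(✓)  -01011(✓)  -01100(✓)  -01101(✓)  -01110(✓)  -10000(✓)  -10110(✓)  -11000(✓)  -11010(✓)  -11100(✓)  -11110(✓)  -11111(✓)  0-0010(✓)  0-0100(✓)  0-1000(✓)  0-1010(✓)  0-1100(✓)  0-1101(✓)  0-1110(✓)  00-010(✓)  00-011(✓)  00-100(✓)  00001-(✓)  001-00(✓)  001-01(✓)  001-10(✓)  0010-0(✓)  0010-1(✓)  00100-(✓)  00101-(✓)  0011-0(✓)  00110-(✓)  01-000(✓)  01-010(✓)  01-100(✓)  01-101(✓)  01-110(✓)  010-00(✓)  010-01(✓)  010-10(✓)  0100-0(✓)  01000-(✓)  0101-0(✓)  01010-(✓)  011-00(✓)  011-10(✓)  0110-0(✓)  0111-0(✓)  0111-1(✓)  01110-(✓)  01111-(✓)  1-0000(✓)  1-0110(✓)  1-0111(✓)  1-1000(✓)  1-1010(✓)  1-1100(✓)  1-1110(✓)  1-1111(✓)  10-000(✓)  10-001(✓)  10-010(✓)  10-011(✓)  10-100(✓)  10-101(✓)  10-110(✓)  10-111(✓)  100-00(✓)  100-01(✓)  100-10(✓)  100-11(✓)  1000-0(✓)  1000-1(✓)  10000-(✓)  10001-(✓)  1001-0(✓)  1001-1(✓)  10010-(✓)  10011-(✓)  101-00(✓)  101-01(✓)  101-10(✓)  101-11(✓)  1010-0(✓)  1010-1(✓)  10100-(✓)  10101-(✓)  1011-0(✓)  1011-1(✓)  10110-(✓)  10111-(✓)  11-000(✓)  11-110(✓)  11-111(✓)  11011-(✓)  111-00(✓)  111-10(✓)  1110-0(✓)  1111-0(✓)  11111-(✓)
size-2^2 implicants → --1000(✓)  --1010(✓)  --1100(✓)  --1110(✓)  -0-010(✓)  -0-011(✓)  -0-100  -0001-(✓)  -01-00(✓)  -01-01(✓)  -01-10(✓)  -010-0(✓)  -010-1(✓)  -0100-(✓)  -0101-(✓)  -011-0(✓)  -0110-(✓)  -1-000  -1-110  -11-00(✓)  -11-10(✓)  -110-0(✓)  -111-0(✓)  -1111-  0--010  0--100  0-1-00(✓)  0-1-10(✓)  0-10-0(✓)  0-11-0(✓)  0-110-  00-01-(✓)  001--0(✓)  001-0-(✓)  0010--(✓)  01--00(✓)  01--10(✓)  01-0-0(✓)  01-1-0(✓)  01-10-  010--0(✓)  010-0-  011--0(✓)  0111--  1--000  1--110(✓)  1--111(✓)  1-011-(✓)  1-1-00(✓)  1-1-10(✓)  1-10-0(✓)  1-11-0(✓)  1-111-(✓)  10--00(✓)  10--01(✓)  10--10(✓)  10--11(✓)  10-0-0(✓)  10-0-1(✓)  10-00-(✓)  10-01-(✓)  10-1-0(✓)  10-1-1(✓)  10-10-(✓)  10-11-(✓)  100--0(✓)  100--1(✓)  100-0-(✓)  100-1-(✓)  1000--(✓)  1001--(✓)  101--0(✓)  101--1(✓)  101-0-(✓)  101-1-(✓)  1010--(✓)  1011--(✓)  11-11-(✓)  111--0(✓)
size-2^3 implicants → --1-00(✓)  --1-10(✓)  --10-0(✓)  --11-0(✓)  -0-01-  -01--0(✓)  -01-0-  -010--  -11--0(✓)  0-1--0(✓)  01---0  1--11-  1-1--0(✓)  10---0(✓)  10---1(✓)  10--0-(✓)  10--1-(✓)  10-0--(✓)  10-1--(✓)  100---(✓)  101---(✓)
size-2^4 implicants → --1--0  10----
Unchecked terms (primes): --1--0, -0-01-, -0-100, -01-0-, -010--, -1-000, -1-110, -1111-, 0--010, 0--100, 0-110-, 01---0, 01-10-, 010-0-, 0111--, 1--000, 1--11-, 10----
Minterm coverage:
  m2 ⊆ -0-01-,0--010
  m3 ⊆ -0-01- [E]
  m4 ⊆ -0-100,0--100
  m8 ⊆ --1--0,-01-0-,-010--
  m9 ⊆ -01-0-,-010--
  m10 ⊆ --1--0,-0-01-,-010--,0--010
  m11 ⊆ -0-01-,-010--
  m12 ⊆ --1--0,-0-100,-01-0-,0--100,0-110-
  m13 ⊆ -01-0-,0-110-
  m16 ⊆ -1-000,01---0,010-0-
  m17 ⊆ 010-0- [E]
  m18 ⊆ 0--010,01---0
  m20 ⊆ 0--100,01---0,01-10-,010-0-
  m21 ⊆ 01-10-,010-0-
  m22 ⊆ -1-110,01---0
  m24 ⊆ --1--0,-1-000,01---0
  m26 ⊆ --1--0,0--010,01---0
  m29 ⊆ 0-110-,01-10-,0111--
  m30 ⊆ --1--0,-1-110,-1111-,01---0,0111--
  m31 ⊆ -1111-,0111--
  m32 ⊆ 1--000,10----
  m33 ⊆ 10---- [E]
  m34 ⊆ -0-01-,10----
  m35 ⊆ -0-01-,10----
  m36 ⊆ -0-100,10----
  m37 ⊆ 10---- [E]
  m38 ⊆ 1--11-,10----
  m39 ⊆ 1--11-,10----
  m40 ⊆ --1--0,-01-0-,-010--,1--000,10----
  m41 ⊆ -01-0-,-010--,10----
  m42 ⊆ --1--0,-0-01-,-010--,10----
  m43 ⊆ -0-01-,-010--,10----
  m44 ⊆ --1--0,-0-100,-01-0-,10----
  m45 ⊆ -01-0-,10----
  m46 ⊆ --1--0,1--11-,10----
  m47 ⊆ 1--11-,10----
  m48 ⊆ -1-000,1--000
  m54 ⊆ -1-110,1--11-
  m55 ⊆ 1--11- [E]
  m56 ⊆ --1--0,-1-000,1--000
  m58 ⊆ --1--0 [E]
  m60 ⊆ --1--0 [E]
  m62 ⊆ --1--0,-1-110,-1111-,1--11-
  m63 ⊆ -1111-,1--11-
E = {--1--0, -0-01-, 010-0-, 1--11-, 10----}
Petrick residual → -0-100, -01-0-, -1-000, 01---0, 0111--
Cover = cf' + b'd'e + b'de'f' + b'ce' + bd'e'f' + a'bf' + a'bc'e' + a'bcd + ade + ab'  |cover|=10

10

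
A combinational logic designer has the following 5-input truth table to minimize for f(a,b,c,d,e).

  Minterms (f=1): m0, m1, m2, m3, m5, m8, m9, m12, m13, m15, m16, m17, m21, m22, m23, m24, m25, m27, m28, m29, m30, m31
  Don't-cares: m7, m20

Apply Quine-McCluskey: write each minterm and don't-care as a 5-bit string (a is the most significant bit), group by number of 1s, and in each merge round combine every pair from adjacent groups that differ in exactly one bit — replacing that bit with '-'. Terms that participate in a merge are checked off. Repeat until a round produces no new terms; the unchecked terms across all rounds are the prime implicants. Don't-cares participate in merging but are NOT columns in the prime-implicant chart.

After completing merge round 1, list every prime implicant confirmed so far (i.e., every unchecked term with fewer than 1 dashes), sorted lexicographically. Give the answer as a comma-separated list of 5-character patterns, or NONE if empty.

NONE

[col 0] 00000*, 00001*, 00010*, 00011*, 00101*, 00111*, 01000*, 01001*, 01100*, 01101*, 01111*, 10000*, 10001*, 10100*, 10101*, 10110*, 10111*, 11000*, 11001*, 11011*, 11100*, 11101*, 11110*, 11111*
[col 1] -0000*, -0001*, -0101*, -0111*, -1000*, -1001*, -1100*, -1101*, -1111*, 0-000*, 0-001*, 0-101*, 0-111*, 00-01*, 00-11*, 000-0*, 000-1*, 0000-*, 0001-*, 001-1*, 01-00*, 01-01*, 0100-*, 011-1*, 0110-*, 1-000*, 1-001*, 1-100*, 1-101*, 1-110*, 1-111*, 10-00*, 10-01*, 1000-*, 101-0*, 101-1*, 1010-*, 1011-*, 11-00*, 11-01*, 11-11*, 110-1*, 1100-*, 111-0*, 111-1*, 1110-*, 1111-*
[col 2] --000*, --001*, --101*, --111*, -0-01*, -000-*, -01-1*, -1-00*, -1-01*, -100-*, -11-1*, -110-*, 0--01*, 0-00-*, 0-1-1*, 00--1, 000--, 01-0-*, 1--00*, 1--01*, 1-00-*, 1-1-0*, 1-1-1*, 1-10-*, 1-11-*, 10-0-*, 101--*, 11--1, 11-0-*, 111--*
[col 3] ---01, --00-, --1-1, -1-0-, 1--0-, 1-1--
Prime implicants: ---01, --00-, --1-1, -1-0-, 00--1, 000--, 1--0-, 1-1--, 11--1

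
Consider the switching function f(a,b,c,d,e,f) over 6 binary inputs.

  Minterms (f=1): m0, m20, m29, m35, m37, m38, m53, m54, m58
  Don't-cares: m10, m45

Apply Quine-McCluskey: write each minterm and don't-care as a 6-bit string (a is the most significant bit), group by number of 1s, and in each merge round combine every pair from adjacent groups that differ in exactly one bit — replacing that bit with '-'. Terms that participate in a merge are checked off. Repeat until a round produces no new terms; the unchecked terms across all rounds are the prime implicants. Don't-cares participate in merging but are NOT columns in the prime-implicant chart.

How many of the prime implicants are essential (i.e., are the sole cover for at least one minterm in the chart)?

Round 0: 000000 001010 010100 011101 100011 100101✓ 100110✓ 101101✓ 110101✓ 110110✓ 111010
Round 1: 1-0101 1-0110 10-101
PIs = {000000, 001010, 010100, 011101, 1-0101, 1-0110, 10-101, 100011, 111010}
Coverage chart:
  m0: 000000 ←essential
  m20: 010100 ←essential
  m29: 011101 ←essential
  m35: 100011 ←essential
  m37: 1-0101,10-101
  m38: 1-0110 ←essential
  m53: 1-0101 ←essential
  m54: 1-0110 ←essential
  m58: 111010 ←essential
Essential: 000000, 010100, 011101, 1-0101, 1-0110, 100011, 111010

7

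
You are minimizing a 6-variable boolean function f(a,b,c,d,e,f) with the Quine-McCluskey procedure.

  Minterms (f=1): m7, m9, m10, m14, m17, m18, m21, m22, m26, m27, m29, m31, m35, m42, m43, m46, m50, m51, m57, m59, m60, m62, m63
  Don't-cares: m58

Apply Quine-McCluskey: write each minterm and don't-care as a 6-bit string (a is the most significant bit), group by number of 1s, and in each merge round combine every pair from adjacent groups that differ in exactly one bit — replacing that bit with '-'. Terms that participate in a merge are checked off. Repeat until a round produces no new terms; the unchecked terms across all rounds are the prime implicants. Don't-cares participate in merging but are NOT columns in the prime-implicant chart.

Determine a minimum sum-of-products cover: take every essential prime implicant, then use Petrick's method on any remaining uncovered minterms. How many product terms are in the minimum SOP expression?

11

[col 0] 000111, 001001, 001010*, 001110*, 010001*, 010010*, 010101*, 010110*, 011010*, 011011*, 011101*, 011111*, 100011*, 101010*, 101011*, 101110*, 110010*, 110011*, 111001*, 111010*, 111011*, 111100*, 111110*, 111111*
[col 1] -01010*, -01110*, -10010*, -11010*, -11011*, -11111*, 0-1010*, 001-10*, 01-010*, 01-101, 010-01, 010-10, 011-11*, 01101-*, 0111-1, 1-0011*, 1-1010*, 1-1011*, 1-1110*, 10-011*, 101-10*, 10101-*, 11-010*, 11-011*, 11001-*, 111-10*, 111-11*, 1110-1, 11101-*, 1111-0, 11111-*
[col 2] --1010, -01-10, -1-010, -11-11, -1101-, 1--011, 1-1-10, 1-101-, 11-01-, 111-1-
Prime implicants: --1010, -01-10, -1-010, -11-11, -1101-, 000111, 001001, 01-101, 010-01, 010-10, 0111-1, 1--011, 1-1-10, 1-101-, 11-01-, 111-1-, 1110-1, 1111-0
PI chart (minterm → PIs covering it):
  7 | 000111  (sole → essential)
  9 | 001001  (sole → essential)
  10 | --1010,-01-10
  14 | -01-10  (sole → essential)
  17 | 010-01  (sole → essential)
  18 | -1-010,010-10
  21 | 01-101,010-01
  22 | 010-10  (sole → essential)
  26 | --1010,-1-010,-1101-
  27 | -11-11,-1101-
  29 | 01-101,0111-1
  31 | -11-11,0111-1
  35 | 1--011  (sole → essential)
  42 | --1010,-01-10,1-1-10,1-101-
  43 | 1--011,1-101-
  46 | -01-10,1-1-10
  50 | -1-010,11-01-
  51 | 1--011,11-01-
  57 | 1110-1  (sole → essential)
  59 | -11-11,-1101-,1--011,1-101-,11-01-,111-1-,1110-1
  60 | 1111-0  (sole → essential)
  62 | 1-1-10,111-1-,1111-0
  63 | -11-11,111-1-
Essential prime implicants: -01-10, 000111, 001001, 010-01, 010-10, 1--011, 1110-1, 1111-0
Petrick residual → -1-010, -11-11, 01-101
Minimum SOP uses 11 PIs: b'cef' + bd'ef' + bcef + a'b'c'def + a'b'cd'e'f + a'bde'f + a'bc'e'f + a'bc'ef' + ad'ef + abcd'f + abcdf'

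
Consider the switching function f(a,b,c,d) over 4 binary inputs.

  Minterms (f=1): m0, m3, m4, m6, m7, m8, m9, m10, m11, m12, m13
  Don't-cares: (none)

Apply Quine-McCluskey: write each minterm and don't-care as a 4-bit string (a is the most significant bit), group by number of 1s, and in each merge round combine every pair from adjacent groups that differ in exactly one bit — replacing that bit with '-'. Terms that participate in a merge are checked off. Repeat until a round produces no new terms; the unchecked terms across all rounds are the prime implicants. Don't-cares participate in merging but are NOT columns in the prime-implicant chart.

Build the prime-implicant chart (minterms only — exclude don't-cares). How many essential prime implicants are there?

3

size-2^0 implicants → 0000(✓)  0011(✓)  0100(✓)  0110(✓)  0111(✓)  1000(✓)  1001(✓)  1010(✓)  1011(✓)  1100(✓)  1101(✓)
size-2^1 implicants → -000(✓)  -011  -100(✓)  0-00(✓)  0-11  01-0  011-  1-00(✓)  1-01(✓)  10-0(✓)  10-1(✓)  100-(✓)  101-(✓)  110-(✓)
size-2^2 implicants → --00  1-0-  10--
Unchecked terms (primes): --00, -011, 0-11, 01-0, 011-, 1-0-, 10--
Minterm coverage:
  m0 ⊆ --00 [E]
  m3 ⊆ -011,0-11
  m4 ⊆ --00,01-0
  m6 ⊆ 01-0,011-
  m7 ⊆ 0-11,011-
  m8 ⊆ --00,1-0-,10--
  m9 ⊆ 1-0-,10--
  m10 ⊆ 10-- [E]
  m11 ⊆ -011,10--
  m12 ⊆ --00,1-0-
  m13 ⊆ 1-0- [E]
E = {--00, 1-0-, 10--}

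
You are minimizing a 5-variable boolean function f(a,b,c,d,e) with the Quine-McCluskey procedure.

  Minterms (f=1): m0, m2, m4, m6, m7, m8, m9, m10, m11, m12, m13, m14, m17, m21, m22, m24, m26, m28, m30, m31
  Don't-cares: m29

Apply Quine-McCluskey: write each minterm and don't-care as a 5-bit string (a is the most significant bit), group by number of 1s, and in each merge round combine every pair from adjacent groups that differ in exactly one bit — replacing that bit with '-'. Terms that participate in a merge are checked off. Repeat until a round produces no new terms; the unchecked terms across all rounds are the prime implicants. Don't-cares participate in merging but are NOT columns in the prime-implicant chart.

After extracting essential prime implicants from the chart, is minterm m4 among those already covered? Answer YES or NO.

[col 0] 00000*, 00010*, 00100*, 00110*, 00111*, 01000*, 01001*, 01010*, 01011*, 01100*, 01101*, 01110*, 10001*, 10101*, 10110*, 11000*, 11010*, 11100*, 11101*, 11110*, 11111*
[col 1] -0110*, -1000*, -1010*, -1100*, -1101*, -1110*, 0-000*, 0-010*, 0-100*, 0-110*, 00-00*, 00-10*, 000-0*, 001-0*, 0011-, 01-00*, 01-01*, 01-10*, 010-0*, 010-1*, 0100-*, 0101-*, 011-0*, 0110-*, 1-101, 1-110*, 10-01, 11-00*, 11-10*, 110-0*, 111-0*, 111-1*, 1110-*, 1111-*
[col 2] --110, -1-00*, -1-10*, -10-0*, -11-0*, -110-, 0--00*, 0--10*, 0-0-0*, 0-1-0*, 00--0*, 01--0*, 01-0-, 010--, 11--0*, 111--
[col 3] -1--0, 0---0
Prime implicants: --110, -1--0, -110-, 0---0, 0011-, 01-0-, 010--, 1-101, 10-01, 111--
PI chart (minterm → PIs covering it):
  0 | 0---0  (sole → essential)
  2 | 0---0  (sole → essential)
  4 | 0---0  (sole → essential)
  6 | --110,0---0,0011-
  7 | 0011-  (sole → essential)
  8 | -1--0,0---0,01-0-,010--
  9 | 01-0-,010--
  10 | -1--0,0---0,010--
  11 | 010--  (sole → essential)
  12 | -1--0,-110-,0---0,01-0-
  13 | -110-,01-0-
  14 | --110,-1--0,0---0
  17 | 10-01  (sole → essential)
  21 | 1-101,10-01
  22 | --110  (sole → essential)
  24 | -1--0  (sole → essential)
  26 | -1--0  (sole → essential)
  28 | -1--0,-110-,111--
  30 | --110,-1--0,111--
  31 | 111--  (sole → essential)
Essential prime implicants: --110, -1--0, 0---0, 0011-, 010--, 10-01, 111--

YES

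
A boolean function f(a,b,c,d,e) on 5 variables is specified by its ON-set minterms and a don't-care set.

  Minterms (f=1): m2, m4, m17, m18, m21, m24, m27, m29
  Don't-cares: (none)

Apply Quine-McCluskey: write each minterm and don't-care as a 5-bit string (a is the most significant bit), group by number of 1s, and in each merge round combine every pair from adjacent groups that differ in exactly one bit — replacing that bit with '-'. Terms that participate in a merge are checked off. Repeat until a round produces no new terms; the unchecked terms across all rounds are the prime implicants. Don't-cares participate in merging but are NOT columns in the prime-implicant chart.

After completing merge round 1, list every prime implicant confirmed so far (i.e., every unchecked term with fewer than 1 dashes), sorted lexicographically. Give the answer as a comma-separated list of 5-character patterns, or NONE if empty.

Round 0: 00010✓ 00100 10001✓ 10010✓ 10101✓ 11000 11011 11101✓
Round 1: -0010 1-101 10-01
PIs = {-0010, 00100, 1-101, 10-01, 11000, 11011}

00100, 11000, 11011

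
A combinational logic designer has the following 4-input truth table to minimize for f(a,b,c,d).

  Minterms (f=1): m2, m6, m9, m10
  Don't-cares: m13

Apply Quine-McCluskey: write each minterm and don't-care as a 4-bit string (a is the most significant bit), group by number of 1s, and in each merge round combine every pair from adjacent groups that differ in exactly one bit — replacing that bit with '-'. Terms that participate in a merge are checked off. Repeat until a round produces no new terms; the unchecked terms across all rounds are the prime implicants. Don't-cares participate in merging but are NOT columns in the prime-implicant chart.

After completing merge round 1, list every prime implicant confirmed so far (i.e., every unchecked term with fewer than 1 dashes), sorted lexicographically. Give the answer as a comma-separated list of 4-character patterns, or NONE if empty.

Round 0: 0010✓ 0110✓ 1001✓ 1010✓ 1101✓
Round 1: -010 0-10 1-01
PIs = {-010, 0-10, 1-01}

NONE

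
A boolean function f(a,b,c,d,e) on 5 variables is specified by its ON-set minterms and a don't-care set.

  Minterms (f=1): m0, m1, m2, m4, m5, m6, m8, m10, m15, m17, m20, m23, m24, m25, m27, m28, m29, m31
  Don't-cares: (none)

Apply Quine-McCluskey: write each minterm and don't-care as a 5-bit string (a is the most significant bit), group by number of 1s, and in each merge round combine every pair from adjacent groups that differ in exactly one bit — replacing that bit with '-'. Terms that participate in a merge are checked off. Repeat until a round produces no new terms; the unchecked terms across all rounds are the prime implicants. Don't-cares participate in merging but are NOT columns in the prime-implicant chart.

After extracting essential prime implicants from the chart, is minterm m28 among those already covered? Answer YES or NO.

[col 0] 00000*, 00001*, 00010*, 00100*, 00101*, 00110*, 01000*, 01010*, 01111*, 10001*, 10100*, 10111*, 11000*, 11001*, 11011*, 11100*, 11101*, 11111*
[col 1] -0001, -0100, -1000, -1111, 0-000*, 0-010*, 00-00*, 00-01*, 00-10*, 000-0*, 0000-*, 001-0*, 0010-*, 010-0*, 1-001, 1-100, 1-111, 11-00*, 11-01*, 11-11*, 110-1*, 1100-*, 111-1*, 1110-*
[col 2] 0-0-0, 00--0, 00-0-, 11--1, 11-0-
Prime implicants: -0001, -0100, -1000, -1111, 0-0-0, 00--0, 00-0-, 1-001, 1-100, 1-111, 11--1, 11-0-
PI chart (minterm → PIs covering it):
  0 | 0-0-0,00--0,00-0-
  1 | -0001,00-0-
  2 | 0-0-0,00--0
  4 | -0100,00--0,00-0-
  5 | 00-0-  (sole → essential)
  6 | 00--0  (sole → essential)
  8 | -1000,0-0-0
  10 | 0-0-0  (sole → essential)
  15 | -1111  (sole → essential)
  17 | -0001,1-001
  20 | -0100,1-100
  23 | 1-111  (sole → essential)
  24 | -1000,11-0-
  25 | 1-001,11--1,11-0-
  27 | 11--1  (sole → essential)
  28 | 1-100,11-0-
  29 | 11--1,11-0-
  31 | -1111,1-111,11--1
Essential prime implicants: -1111, 0-0-0, 00--0, 00-0-, 1-111, 11--1

NO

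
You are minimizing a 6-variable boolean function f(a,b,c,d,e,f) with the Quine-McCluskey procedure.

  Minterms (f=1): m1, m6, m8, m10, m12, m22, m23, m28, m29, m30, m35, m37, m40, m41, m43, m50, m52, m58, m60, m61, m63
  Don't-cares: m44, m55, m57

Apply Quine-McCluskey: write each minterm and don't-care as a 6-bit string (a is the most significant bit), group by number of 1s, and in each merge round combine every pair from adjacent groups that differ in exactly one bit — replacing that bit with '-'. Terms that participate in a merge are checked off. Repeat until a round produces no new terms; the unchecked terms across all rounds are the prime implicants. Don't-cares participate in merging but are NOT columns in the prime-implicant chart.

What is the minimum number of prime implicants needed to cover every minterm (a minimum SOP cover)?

13

size-2^0 implicants → 000001  000110(✓)  001000(✓)  001010(✓)  001100(✓)  010110(✓)  010111(✓)  011100(✓)  011101(✓)  011110(✓)  100011(✓)  100101  101000(✓)  101001(✓)  101011(✓)  101100(✓)  110010(✓)  110100(✓)  110111(✓)  111001(✓)  111010(✓)  111100(✓)  111101(✓)  111111(✓)
size-2^1 implicants → -01000(✓)  -01100(✓)  -10111  -11100(✓)  -11101(✓)  0-0110  0-1100(✓)  001-00(✓)  0010-0  01-110  01011-  0111-0  01110-(✓)  1-1001  1-1100(✓)  10-011  101-00(✓)  1010-1  10100-  11-010  11-100  11-111  111-01  1111-1  11110-(✓)
size-2^2 implicants → --1100  -01-00  -1110-
Unchecked terms (primes): --1100, -01-00, -10111, -1110-, 0-0110, 000001, 0010-0, 01-110, 01011-, 0111-0, 1-1001, 10-011, 100101, 1010-1, 10100-, 11-010, 11-100, 11-111, 111-01, 1111-1
Minterm coverage:
  m1 ⊆ 000001 [E]
  m6 ⊆ 0-0110 [E]
  m8 ⊆ -01-00,0010-0
  m10 ⊆ 0010-0 [E]
  m12 ⊆ --1100,-01-00
  m22 ⊆ 0-0110,01-110,01011-
  m23 ⊆ -10111,01011-
  m28 ⊆ --1100,-1110-,0111-0
  m29 ⊆ -1110- [E]
  m30 ⊆ 01-110,0111-0
  m35 ⊆ 10-011 [E]
  m37 ⊆ 100101 [E]
  m40 ⊆ -01-00,10100-
  m41 ⊆ 1-1001,1010-1,10100-
  m43 ⊆ 10-011,1010-1
  m50 ⊆ 11-010 [E]
  m52 ⊆ 11-100 [E]
  m58 ⊆ 11-010 [E]
  m60 ⊆ --1100,-1110-,11-100
  m61 ⊆ -1110-,111-01,1111-1
  m63 ⊆ 11-111,1111-1
E = {-1110-, 0-0110, 000001, 0010-0, 10-011, 100101, 11-010, 11-100}
Petrick residual → --1100, -10111, 01-110, 10100-, 11-111
Cover = cde'f' + bc'def + bcde' + a'c'def' + a'b'c'd'e'f + a'b'cd'f' + a'bdef' + ab'd'ef + ab'c'de'f + ab'cd'e' + abd'ef' + abde'f' + abdef  |cover|=13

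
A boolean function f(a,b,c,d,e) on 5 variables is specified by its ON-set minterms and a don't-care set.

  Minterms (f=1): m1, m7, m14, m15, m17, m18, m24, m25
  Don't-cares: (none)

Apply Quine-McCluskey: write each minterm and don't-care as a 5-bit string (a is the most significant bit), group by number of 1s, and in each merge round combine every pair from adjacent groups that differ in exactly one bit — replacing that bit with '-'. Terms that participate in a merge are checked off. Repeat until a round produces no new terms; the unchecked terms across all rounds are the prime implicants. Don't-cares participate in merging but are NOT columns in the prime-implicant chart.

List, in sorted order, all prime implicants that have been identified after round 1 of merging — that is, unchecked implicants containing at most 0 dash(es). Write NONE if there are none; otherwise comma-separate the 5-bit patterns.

10010

[col 0] 00001*, 00111*, 01110*, 01111*, 10001*, 10010, 11000*, 11001*
[col 1] -0001, 0-111, 0111-, 1-001, 1100-
Prime implicants: -0001, 0-111, 0111-, 1-001, 10010, 1100-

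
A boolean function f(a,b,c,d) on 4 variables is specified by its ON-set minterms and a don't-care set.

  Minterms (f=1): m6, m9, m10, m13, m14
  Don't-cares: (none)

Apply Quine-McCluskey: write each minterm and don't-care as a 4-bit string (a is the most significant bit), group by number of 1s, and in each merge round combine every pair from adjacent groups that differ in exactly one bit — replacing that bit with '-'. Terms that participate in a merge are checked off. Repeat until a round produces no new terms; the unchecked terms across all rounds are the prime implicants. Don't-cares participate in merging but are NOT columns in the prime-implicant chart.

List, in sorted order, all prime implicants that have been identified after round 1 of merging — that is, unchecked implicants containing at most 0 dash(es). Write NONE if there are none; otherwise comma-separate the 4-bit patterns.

Round 0: 0110✓ 1001✓ 1010✓ 1101✓ 1110✓
Round 1: -110 1-01 1-10
PIs = {-110, 1-01, 1-10}

NONE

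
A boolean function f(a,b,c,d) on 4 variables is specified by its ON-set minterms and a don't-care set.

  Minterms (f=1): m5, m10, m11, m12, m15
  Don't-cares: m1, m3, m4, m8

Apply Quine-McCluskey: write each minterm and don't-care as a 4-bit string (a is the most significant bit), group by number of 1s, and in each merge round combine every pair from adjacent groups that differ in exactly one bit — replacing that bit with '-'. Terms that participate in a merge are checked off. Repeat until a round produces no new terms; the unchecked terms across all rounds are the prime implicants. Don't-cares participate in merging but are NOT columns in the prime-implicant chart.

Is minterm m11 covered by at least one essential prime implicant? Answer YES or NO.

YES

[col 0] 0001*, 0011*, 0100*, 0101*, 1000*, 1010*, 1011*, 1100*, 1111*
[col 1] -011, -100, 0-01, 00-1, 010-, 1-00, 1-11, 10-0, 101-
Prime implicants: -011, -100, 0-01, 00-1, 010-, 1-00, 1-11, 10-0, 101-
PI chart (minterm → PIs covering it):
  5 | 0-01,010-
  10 | 10-0,101-
  11 | -011,1-11,101-
  12 | -100,1-00
  15 | 1-11  (sole → essential)
Essential prime implicants: 1-11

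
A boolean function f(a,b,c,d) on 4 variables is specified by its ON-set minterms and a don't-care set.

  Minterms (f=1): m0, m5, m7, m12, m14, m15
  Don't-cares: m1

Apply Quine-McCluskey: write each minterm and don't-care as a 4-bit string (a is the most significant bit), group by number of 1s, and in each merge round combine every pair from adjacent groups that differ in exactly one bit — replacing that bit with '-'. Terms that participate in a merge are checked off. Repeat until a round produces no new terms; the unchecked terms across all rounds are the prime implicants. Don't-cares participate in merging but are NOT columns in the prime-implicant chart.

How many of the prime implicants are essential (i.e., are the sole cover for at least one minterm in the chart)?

Round 0: 0000✓ 0001✓ 0101✓ 0111✓ 1100✓ 1110✓ 1111✓
Round 1: -111 0-01 000- 01-1 11-0 111-
PIs = {-111, 0-01, 000-, 01-1, 11-0, 111-}
Coverage chart:
  m0: 000- ←essential
  m5: 0-01,01-1
  m7: -111,01-1
  m12: 11-0 ←essential
  m14: 11-0,111-
  m15: -111,111-
Essential: 000-, 11-0

2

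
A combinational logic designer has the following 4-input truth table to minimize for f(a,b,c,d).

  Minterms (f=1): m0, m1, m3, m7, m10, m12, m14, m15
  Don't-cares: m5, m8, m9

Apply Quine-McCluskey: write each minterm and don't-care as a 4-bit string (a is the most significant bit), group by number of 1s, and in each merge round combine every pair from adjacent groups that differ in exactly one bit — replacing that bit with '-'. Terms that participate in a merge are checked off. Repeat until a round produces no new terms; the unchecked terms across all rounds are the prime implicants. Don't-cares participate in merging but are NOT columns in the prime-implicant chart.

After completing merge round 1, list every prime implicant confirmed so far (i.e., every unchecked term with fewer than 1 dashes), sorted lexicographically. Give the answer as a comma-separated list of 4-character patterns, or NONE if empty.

NONE

Round 0: 0000✓ 0001✓ 0011✓ 0101✓ 0111✓ 1000✓ 1001✓ 1010✓ 1100✓ 1110✓ 1111✓
Round 1: -000✓ -001✓ -111 0-01✓ 0-11✓ 00-1✓ 000-✓ 01-1✓ 1-00✓ 1-10✓ 10-0✓ 100-✓ 11-0✓ 111-
Round 2: -00- 0--1 1--0
PIs = {-00-, -111, 0--1, 1--0, 111-}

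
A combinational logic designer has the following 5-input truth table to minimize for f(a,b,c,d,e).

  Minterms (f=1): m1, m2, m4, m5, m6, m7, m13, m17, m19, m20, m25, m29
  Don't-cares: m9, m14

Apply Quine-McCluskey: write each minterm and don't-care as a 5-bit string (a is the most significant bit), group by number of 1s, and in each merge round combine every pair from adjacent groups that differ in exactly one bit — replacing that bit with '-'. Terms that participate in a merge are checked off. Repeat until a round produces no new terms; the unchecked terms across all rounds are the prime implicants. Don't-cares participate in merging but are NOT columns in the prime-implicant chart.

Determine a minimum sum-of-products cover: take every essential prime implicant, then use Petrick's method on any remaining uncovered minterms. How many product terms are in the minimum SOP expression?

[col 0] 00001*, 00010*, 00100*, 00101*, 00110*, 00111*, 01001*, 01101*, 01110*, 10001*, 10011*, 10100*, 11001*, 11101*
[col 1] -0001*, -0100, -1001*, -1101*, 0-001*, 0-101*, 0-110, 00-01*, 00-10, 001-0*, 001-1*, 0010-*, 0011-*, 01-01*, 1-001*, 100-1, 11-01*
[col 2] --001, -1-01, 0--01, 001--
Prime implicants: --001, -0100, -1-01, 0--01, 0-110, 00-10, 001--, 100-1
PI chart (minterm → PIs covering it):
  1 | --001,0--01
  2 | 00-10  (sole → essential)
  4 | -0100,001--
  5 | 0--01,001--
  6 | 0-110,00-10,001--
  7 | 001--  (sole → essential)
  13 | -1-01,0--01
  17 | --001,100-1
  19 | 100-1  (sole → essential)
  20 | -0100  (sole → essential)
  25 | --001,-1-01
  29 | -1-01  (sole → essential)
Essential prime implicants: -0100, -1-01, 00-10, 001--, 100-1
Petrick residual → --001
Minimum SOP uses 6 PIs: c'd'e + b'cd'e' + bd'e + a'b'de' + a'b'c + ab'c'e

6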